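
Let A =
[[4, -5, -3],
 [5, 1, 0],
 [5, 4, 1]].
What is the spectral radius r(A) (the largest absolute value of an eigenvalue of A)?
r(A) ≈ 7.1401

The eigenvalues of A are the roots of its characteristic polynomial. With M = A (coefficients from the trace, the sum of principal 2x2 minors, and det A):
  p(λ) = det(λ I - M) = λ^3 - 6λ^2 + 49λ + 16.
No integer candidate from the rational root theorem (±divisors of 16) is a root, so the roots are irrational. The cubic discriminant is Δ = -461920 < 0, so there is one real root and a complex-conjugate pair. p(-1) = -40 and p(0) = 16 have opposite signs, so a root lies in (-1, 0); Newton's method refines it to λ ≈ -0.3138. Dividing out (λ - (-0.3138)) leaves approximately λ^2 - 6.3138λ + 50.9815. For λ^2 - 6.3138λ + 50.9815 the discriminant is -164.0616. It is negative, so the remaining roots are the complex-conjugate pair λ ≈ 3.1569 ± 6.4043i. Their product equals the constant term, so |λ|^2 ≈ 50.9815 and |λ| ≈ 7.1401.
Thus the eigenvalues (to 4 decimals) are -0.3138 (modulus 0.3138); 3.1569 ± 6.4043i (modulus 7.1401). The spectral radius is the largest modulus: r(A) ≈ 7.1401. (Cross-check: r(A) ≤ ||A||_2 ≈ 8.1997; equality holds whenever A is normal, though it can also hold for some non-normal A.)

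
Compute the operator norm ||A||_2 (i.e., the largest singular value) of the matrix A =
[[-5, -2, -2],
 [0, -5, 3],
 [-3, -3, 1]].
||A||_2 = sqrt(56) ≈ 7.4833 (= sqrt(largest eigenvalue of A^T A))

||A||_2 = sigma_max(A) = sqrt(lambda_max(A^T A)). Form the symmetric matrix M = A^T A =
[[34, 19, 7],
 [19, 38, -14],
 [7, -14, 14]].
Its characteristic polynomial (trace, sum of principal 2x2 minors, determinant of M give the coefficients) is
  p(λ) = det(λ I - M) = λ^3 - 86λ^2 + 1694λ - 784.
By the rational root theorem any rational root is an integer divisor of 784. Testing λ = 56: p(56) = 175616 - 269696 + 94864 - 784 = 0, so λ = 56 is a root. Dividing out (λ - 56) leaves p(λ) = (λ - 56)(λ^2 - 30λ + 14). For λ^2 - 30λ + 14 the discriminant is 844. It is nonnegative but not a perfect square, so the roots are real and irrational: λ = (30 ± sqrt(844))/2 ≈ 29.5258, 0.4742.
So the eigenvalues of A^T A are ≈ 0.4742, 29.5258, 56 (all ≥ 0, as they must be for A^T A). The largest is λ_max = 56, hence ||A||_2 = sqrt(λ_max) = sqrt(56) ≈ 7.4833.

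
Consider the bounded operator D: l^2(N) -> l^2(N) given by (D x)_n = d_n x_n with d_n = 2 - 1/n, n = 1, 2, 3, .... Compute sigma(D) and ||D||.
sigma(D) = {2 - 1/n : n ≥ 1} ∪ {2}; ||D|| = 2

A bounded diagonal operator on l^2 with diagonal entries d_n has spectrum equal to the closure of {d_n : n ≥ 1}: every d_n is an eigenvalue (with eigenvector e_n), so {d_n} ⊂ sigma(D); the spectrum is closed, so its closure is too; and for lambda not in the closure, (D - lambda I) has bounded inverse (the diagonal entries 1/(d_n - lambda) are bounded). For our sequence d_n = 2 - 1/n, n = 1, 2, 3, ...:
  - {d_n} = {2 - 1/n : n ≥ 1}; the only limit point is 2
  - closure = {2 - 1/n : n ≥ 1} ∪ {2}
For the norm: a diagonal operator has ||D|| = sup_n |d_n|. Here d_n = 2 - 1/n increases monotonically from d_1 = 1 toward 2, with all terms in [1, 2); so sup_n |d_n| = 2 (the supremum is the limit, not attained). So ||D|| = 2.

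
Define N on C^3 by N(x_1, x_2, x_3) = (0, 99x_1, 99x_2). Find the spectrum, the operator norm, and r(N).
sigma(N) = {0}; ||N|| = 99; r(N) = 0. (N is nilpotent with N^3 = 0.)

On C^3, N is a strictly lower-triangular matrix with 99 on the subdiagonal and zeros elsewhere, so its characteristic polynomial is lambda^3 and every eigenvalue is 0: sigma(N) = {0}. For the operator norm, N e_i = 99e_{i+1} for i = 1, ..., 2 and N e_3 = 0, so the singular values of N are 99 (with multiplicity 2) and 0; hence ||N|| = 99. The spectral radius r(N) = max|lambda| = 0. Note ||N|| > r(N) — characteristic of non-normal nilpotent operators. Indeed N^3 = 0.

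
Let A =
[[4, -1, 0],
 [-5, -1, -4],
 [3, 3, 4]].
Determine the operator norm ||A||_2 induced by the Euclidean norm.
||A||_2 ≈ 8.8806 (= sqrt(largest eigenvalue of A^T A))

||A||_2 = sigma_max(A) = sqrt(lambda_max(A^T A)). Form the symmetric matrix M = A^T A =
[[50, 10, 32],
 [10, 11, 16],
 [32, 16, 32]].
Its characteristic polynomial (trace, sum of principal 2x2 minors, determinant of M give the coefficients) is
  p(λ) = det(λ I - M) = λ^3 - 93λ^2 + 1122λ - 576.
No integer candidate from the rational root theorem (±divisors of 576) is a root, so the roots are irrational. The cubic discriminant is Δ = 4457879172 > 0, so there are three distinct real roots. p(0) = -576 and p(1) = 454 have opposite signs, so a root lies in (0, 1); Newton's method refines it to λ ≈ 0.5371. p(13) = 490 and p(14) = -352 have opposite signs, so a root lies in (13, 14); Newton's method refines it to λ ≈ 13.5969. p(78) = -4320 and p(79) = 688 have opposite signs, so a root lies in (78, 79); Newton's method refines it to λ ≈ 78.8659. Check (Vieta): the three roots sum to 93, matching tr M = 93.
So the eigenvalues of A^T A are ≈ 0.5371, 13.5969, 78.8659 (all ≥ 0, as they must be for A^T A). The largest is λ_max ≈ 78.8659, hence ||A||_2 = sqrt(λ_max) ≈ 8.8806.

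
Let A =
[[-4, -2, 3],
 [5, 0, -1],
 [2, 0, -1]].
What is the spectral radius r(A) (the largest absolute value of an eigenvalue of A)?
r(A) = 3

The eigenvalues of A are the roots of its characteristic polynomial. With M = A (coefficients from the trace, the sum of principal 2x2 minors, and det A):
  p(λ) = det(λ I - M) = λ^3 + 5λ^2 + 8λ + 6.
By the rational root theorem any rational root is an integer divisor of 6. Testing λ = -3: p(-3) = -27 + 45 - 24 + 6 = 0, so λ = -3 is a root. Dividing out (λ + 3) leaves p(λ) = (λ + 3)(λ^2 + 2λ + 2). For λ^2 + 2λ + 2 the discriminant is -4. It is negative, so the roots are the complex-conjugate pair λ = -1 ± (sqrt(4)/2) i ≈ -1 ± 1i. For a conjugate pair the product of the roots equals the constant term, so |λ|^2 = 2 and |λ| = sqrt(2) ≈ 1.4142.
Thus the eigenvalues (to 4 decimals) are -1 ± 1i (modulus 1.4142); -3 (modulus 3). The spectral radius is the largest modulus: r(A) = 3. (Cross-check: r(A) ≤ ||A||_2 ≈ 7.4398; equality holds whenever A is normal, though it can also hold for some non-normal A.)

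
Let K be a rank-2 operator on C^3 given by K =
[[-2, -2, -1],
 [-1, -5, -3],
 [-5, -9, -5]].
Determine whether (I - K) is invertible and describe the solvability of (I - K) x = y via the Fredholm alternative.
(I - K) is invertible (det(I - K) = 24 ≠ 0), so for every y in C^3 the equation (I - K) x = y has a unique solution.

K has rank 2 and factors as K = U V^T = u1 v1^T + u2 v2^T with u1 = (1, 1, 3), v1 = (-2, -2, -1), u2 = (0, 1, 1), v2 = (1, -3, -2) (multiplying out reproduces the displayed K). The nonzero eigenvalues of U V^T coincide with those of the 2 x 2 matrix G = V^T U = [[v1·u1, v1·u2], [v2·u1, v2·u2]] = [[-7, -3], [-8, -5]], and by the Sylvester determinant identity det(I_3 - U V^T) = det(I_2 - V^T U) = det([[8, 3], [8, 6]]) = (8)(6) - (3)(8) = 24. (Direct check: I - K =
[[3, 2, 1],
 [1, 6, 3],
 [5, 9, 6]]
has determinant 24.) The finite-dimensional Fredholm alternative says: either (I - K) is invertible, or ker(I - K) ≠ {0} and then range(I - K) = ker((I - K)^*)^⊥, with dim ker(I - K) = dim ker((I - K)^*). Since det(I - K) ≠ 0, 1 is not an eigenvalue of K and ker(I - K) = {0}, so we are in the first case: for every y there is a unique x = (I - K)^(-1) y. (Explicitly, by the Woodbury identity, (I - U V^T)^(-1) = I + U (I_2 - G)^(-1) V^T.)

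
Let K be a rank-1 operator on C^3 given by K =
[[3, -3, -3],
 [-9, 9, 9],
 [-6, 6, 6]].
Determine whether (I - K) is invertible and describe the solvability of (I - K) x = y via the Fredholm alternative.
(I - K) is invertible (det(I - K) = -17 ≠ 0), so for every y in C^3 the equation (I - K) x = y has a unique solution.

K has rank 1, so it is an outer product K = u v^T: every row of K is a multiple of one row vector. Reading off the entries, u = (-1, 3, 2) and v = (-3, 3, 3) (row i of K equals u_i·v^T). A rank-one matrix u v^T satisfies K u = u (v·u) and kills the (2)-dimensional subspace v^⊥, so its characteristic polynomial is lambda^2 (lambda - v·u) with v·u = tr K = 18. Hence the eigenvalues of I - K are 1 (multiplicity 2) and 1 - (18) = -17, so det(I - K) = -17. (Direct check: I - K =
[[-2, 3, 3],
 [9, -8, -9],
 [6, -6, -5]]
has determinant -17.) The finite-dimensional Fredholm alternative says: either (I - K) is invertible, or ker(I - K) ≠ {0} and then range(I - K) = ker((I - K)^*)^⊥, with dim ker(I - K) = dim ker((I - K)^*). Since det(I - K) ≠ 0, 1 is not an eigenvalue of K and ker(I - K) = {0}, so we are in the first case: for every y there is a unique x = (I - K)^(-1) y. Explicitly, by the Sherman–Morrison formula, (I - u v^T)^(-1) = I + u v^T/(1 - v·u), i.e. (I - K)^(-1) = I + K/(-17).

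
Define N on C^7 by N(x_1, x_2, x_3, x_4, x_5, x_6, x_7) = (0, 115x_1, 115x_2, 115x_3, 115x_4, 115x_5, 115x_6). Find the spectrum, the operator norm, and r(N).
sigma(N) = {0}; ||N|| = 115; r(N) = 0. (N is nilpotent with N^7 = 0.)

On C^7, N is a strictly lower-triangular matrix with 115 on the subdiagonal and zeros elsewhere, so its characteristic polynomial is lambda^7 and every eigenvalue is 0: sigma(N) = {0}. For the operator norm, N e_i = 115e_{i+1} for i = 1, ..., 6 and N e_7 = 0, so the singular values of N are 115 (with multiplicity 6) and 0; hence ||N|| = 115. The spectral radius r(N) = max|lambda| = 0. Note ||N|| > r(N) — characteristic of non-normal nilpotent operators. Indeed N^7 = 0.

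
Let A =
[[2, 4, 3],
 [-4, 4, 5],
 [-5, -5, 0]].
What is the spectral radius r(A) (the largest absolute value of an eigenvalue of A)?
r(A) ≈ 7.631

The eigenvalues of A are the roots of its characteristic polynomial. With M = A (coefficients from the trace, the sum of principal 2x2 minors, and det A):
  p(λ) = det(λ I - M) = λ^3 - 6λ^2 + 64λ - 70.
No integer candidate from the rational root theorem (±divisors of 70) is a root, so the roots are irrational. The cubic discriminant is Δ = -610060 < 0, so there is one real root and a complex-conjugate pair. p(1) = -11 and p(2) = 42 have opposite signs, so a root lies in (1, 2); Newton's method refines it to λ ≈ 1.2021. Dividing out (λ - (1.2021)) leaves approximately λ^2 - 4.7979λ + 58.2325. For λ^2 - 4.7979λ + 58.2325 the discriminant is -209.91. It is negative, so the remaining roots are the complex-conjugate pair λ ≈ 2.399 ± 7.2441i. Their product equals the constant term, so |λ|^2 ≈ 58.2325 and |λ| ≈ 7.631.
Thus the eigenvalues (to 4 decimals) are 1.2021 (modulus 1.2021); 2.399 ± 7.2441i (modulus 7.631). The spectral radius is the largest modulus: r(A) ≈ 7.631. (Cross-check: r(A) ≤ ||A||_2 ≈ 8.9821; equality holds whenever A is normal, though it can also hold for some non-normal A.)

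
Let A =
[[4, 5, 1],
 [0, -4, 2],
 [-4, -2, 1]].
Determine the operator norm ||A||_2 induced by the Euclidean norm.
||A||_2 ≈ 8.2155 (= sqrt(largest eigenvalue of A^T A))

||A||_2 = sigma_max(A) = sqrt(lambda_max(A^T A)). Form the symmetric matrix M = A^T A =
[[32, 28, 0],
 [28, 45, -5],
 [0, -5, 6]].
Its characteristic polynomial (trace, sum of principal 2x2 minors, determinant of M give the coefficients) is
  p(λ) = det(λ I - M) = λ^3 - 83λ^2 + 1093λ - 3136.
No integer candidate from the rational root theorem (±divisors of 3136) is a root, so the roots are irrational. The cubic discriminant is Δ = 689810125 > 0, so there are three distinct real roots. p(4) = -28 and p(5) = 379 have opposite signs, so a root lies in (4, 5); Newton's method refines it to λ ≈ 4.0592. p(11) = 175 and p(12) = -244 have opposite signs, so a root lies in (11, 12); Newton's method refines it to λ ≈ 11.4463. p(67) = -1729 and p(68) = 1828 have opposite signs, so a root lies in (67, 68); Newton's method refines it to λ ≈ 67.4945. Check (Vieta): the three roots sum to 83, matching tr M = 83.
So the eigenvalues of A^T A are ≈ 4.0592, 11.4463, 67.4945 (all ≥ 0, as they must be for A^T A). The largest is λ_max ≈ 67.4945, hence ||A||_2 = sqrt(λ_max) ≈ 8.2155.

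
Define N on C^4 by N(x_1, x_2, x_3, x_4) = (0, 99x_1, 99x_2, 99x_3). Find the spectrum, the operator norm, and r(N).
sigma(N) = {0}; ||N|| = 99; r(N) = 0. (N is nilpotent with N^4 = 0.)

On C^4, N is a strictly lower-triangular matrix with 99 on the subdiagonal and zeros elsewhere, so its characteristic polynomial is lambda^4 and every eigenvalue is 0: sigma(N) = {0}. For the operator norm, N e_i = 99e_{i+1} for i = 1, ..., 3 and N e_4 = 0, so the singular values of N are 99 (with multiplicity 3) and 0; hence ||N|| = 99. The spectral radius r(N) = max|lambda| = 0. Note ||N|| > r(N) — characteristic of non-normal nilpotent operators. Indeed N^4 = 0.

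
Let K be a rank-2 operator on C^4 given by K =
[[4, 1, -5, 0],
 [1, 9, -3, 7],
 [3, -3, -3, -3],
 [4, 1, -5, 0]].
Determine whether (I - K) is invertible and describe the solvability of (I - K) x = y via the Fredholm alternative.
(I - K) is invertible (det(I - K) = -29 ≠ 0), so for every y in C^4 the equation (I - K) x = y has a unique solution.

K has rank 2 and factors as K = U V^T = u1 v1^T + u2 v2^T with u1 = (1, 2, 0, 1), v1 = (2, 3, -3, 2), u2 = (2, -3, 3, 2), v2 = (1, -1, -1, -1) (multiplying out reproduces the displayed K). The nonzero eigenvalues of U V^T coincide with those of the 2 x 2 matrix G = V^T U = [[v1·u1, v1·u2], [v2·u1, v2·u2]] = [[10, -10], [-2, 0]], and by the Sylvester determinant identity det(I_4 - U V^T) = det(I_2 - V^T U) = det([[-9, 10], [2, 1]]) = (-9)(1) - (10)(2) = -29. (Direct check: I - K =
[[-3, -1, 5, 0],
 [-1, -8, 3, -7],
 [-3, 3, 4, 3],
 [-4, -1, 5, 1]]
has determinant -29.) The finite-dimensional Fredholm alternative says: either (I - K) is invertible, or ker(I - K) ≠ {0} and then range(I - K) = ker((I - K)^*)^⊥, with dim ker(I - K) = dim ker((I - K)^*). Since det(I - K) ≠ 0, 1 is not an eigenvalue of K and ker(I - K) = {0}, so we are in the first case: for every y there is a unique x = (I - K)^(-1) y. (Explicitly, by the Woodbury identity, (I - U V^T)^(-1) = I + U (I_2 - G)^(-1) V^T.)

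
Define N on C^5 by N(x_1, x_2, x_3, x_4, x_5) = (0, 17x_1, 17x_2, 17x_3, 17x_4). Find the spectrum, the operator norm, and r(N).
sigma(N) = {0}; ||N|| = 17; r(N) = 0. (N is nilpotent with N^5 = 0.)

On C^5, N is a strictly lower-triangular matrix with 17 on the subdiagonal and zeros elsewhere, so its characteristic polynomial is lambda^5 and every eigenvalue is 0: sigma(N) = {0}. For the operator norm, N e_i = 17e_{i+1} for i = 1, ..., 4 and N e_5 = 0, so the singular values of N are 17 (with multiplicity 4) and 0; hence ||N|| = 17. The spectral radius r(N) = max|lambda| = 0. Note ||N|| > r(N) — characteristic of non-normal nilpotent operators. Indeed N^5 = 0.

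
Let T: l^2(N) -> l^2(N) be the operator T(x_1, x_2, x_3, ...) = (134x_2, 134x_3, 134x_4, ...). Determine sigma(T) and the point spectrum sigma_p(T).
sigma(T) = closed disk {z in C : |z| ≤ 134}; sigma_p(T) = open disk {z in C : |z| < 134}

Note T = 134·V where V is the unit left shift (V x)_k = x_{k+1}; so sigma(T) = 134·sigma(V) and ||T|| = 134||V||. ||T x||^2 = 17956sum_{k≥2} |x_k|^2 ≤ 17956||x||^2, with equality on {x : x_1 = 0}, so ||T|| = 134. For any lambda with |lambda| < 134, set r = lambda/134 (|r| < 1); the vector x = (1, r, r^2, ...) is in l^2 and satisfies T x = 134(r, r^2, ...) = lambda x, so lambda is an eigenvalue. On the boundary |lambda| = 134 the geometric series diverges, so no l^2 eigenvector exists, but these lambda lie in the approximate point spectrum. Hence sigma(T) is the closed disk of radius 134 and sigma_p(T) is the open disk.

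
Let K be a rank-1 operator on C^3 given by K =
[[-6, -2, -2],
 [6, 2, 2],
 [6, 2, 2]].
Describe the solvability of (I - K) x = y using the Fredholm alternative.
(I - K) is invertible (det(I - K) = 3 ≠ 0), so for every y in C^3 the equation (I - K) x = y has a unique solution.

K has rank 1, so it is an outer product K = u v^T: every row of K is a multiple of one row vector. Reading off the entries, u = (-2, 2, 2) and v = (3, 1, 1) (row i of K equals u_i·v^T). A rank-one matrix u v^T satisfies K u = u (v·u) and kills the (2)-dimensional subspace v^⊥, so its characteristic polynomial is lambda^2 (lambda - v·u) with v·u = tr K = -2. Hence the eigenvalues of I - K are 1 (multiplicity 2) and 1 - (-2) = 3, so det(I - K) = 3. (Direct check: I - K =
[[7, 2, 2],
 [-6, -1, -2],
 [-6, -2, -1]]
has determinant 3.) The finite-dimensional Fredholm alternative says: either (I - K) is invertible, or ker(I - K) ≠ {0} and then range(I - K) = ker((I - K)^*)^⊥, with dim ker(I - K) = dim ker((I - K)^*). Since det(I - K) ≠ 0, 1 is not an eigenvalue of K and ker(I - K) = {0}, so we are in the first case: for every y there is a unique x = (I - K)^(-1) y. Explicitly, by the Sherman–Morrison formula, (I - u v^T)^(-1) = I + u v^T/(1 - v·u), i.e. (I - K)^(-1) = I + K/(3).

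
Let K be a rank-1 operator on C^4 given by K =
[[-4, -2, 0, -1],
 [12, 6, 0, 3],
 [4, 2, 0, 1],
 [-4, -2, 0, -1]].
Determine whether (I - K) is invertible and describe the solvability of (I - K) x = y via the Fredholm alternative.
(I - K) is singular (det(I - K) = 0, i.e. 1 ∈ sigma(K)). (I - K) x = y is solvable iff y ⊥ ker((I - K)^*) = span{(-4, -2, 0, -1)}, i.e. iff -4y_1 - 2y_2 - y_4 = 0. When solvable, the solutions are x = y + c·(1, -3, -1, 1), c arbitrary (ker(I - K) = span{(1, -3, -1, 1)}, dimension 1).

K has rank 1, so it is an outer product K = u v^T: every row of K is a multiple of one row vector. Reading off the entries, u = (1, -3, -1, 1) and v = (-4, -2, 0, -1) (row i of K equals u_i·v^T). A rank-one matrix u v^T satisfies K u = u (v·u) and kills the (3)-dimensional subspace v^⊥, so its characteristic polynomial is lambda^3 (lambda - v·u) with v·u = tr K = 1. Hence the eigenvalues of I - K are 1 (multiplicity 3) and 1 - (1) = 0, so det(I - K) = 0. (Direct check: I - K =
[[5, 2, 0, 1],
 [-12, -5, 0, -3],
 [-4, -2, 1, -1],
 [4, 2, 0, 2]]
has determinant 0.) So 1 is an eigenvalue of K and (I - K) is not invertible. The finite-dimensional Fredholm alternative says: either (I - K) is invertible, or ker(I - K) ≠ {0} and then range(I - K) = ker((I - K)^*)^⊥, with dim ker(I - K) = dim ker((I - K)^*). We are in the second case, so we need both kernels. Kernel of I - K: (I - K) u = u - u (v·u) = u - u = 0, so ker(I - K) = span{u} = span{(1, -3, -1, 1)} (it is exactly 1-dimensional because rank(I - K) = 3). Kernel of the adjoint: K is real, so (I - K)^* = I - K^T = I - v u^T, and (I - v u^T) v = v - v (u·v) = 0; hence ker((I - K)^*) = span{v} = span{(-4, -2, 0, -1)}. Therefore (I - K) x = y is solvable iff <y, v> = 0, i.e. iff -4y_1 - 2y_2 - y_4 = 0. When this holds, K y = u (v·y) = 0, so (I - K) y = y and x = y is a particular solution; the full solution set is the line x = y + c·u = y + c·(1, -3, -1, 1), c ∈ C.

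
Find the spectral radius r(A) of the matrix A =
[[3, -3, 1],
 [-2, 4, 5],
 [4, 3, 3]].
r(A) ≈ 6.4288

The eigenvalues of A are the roots of its characteristic polynomial. With M = A (coefficients from the trace, the sum of principal 2x2 minors, and det A):
  p(λ) = det(λ I - M) = λ^3 - 10λ^2 + 8λ + 109.
No integer candidate from the rational root theorem (±divisors of 109) is a root, so the roots are irrational. The cubic discriminant is Δ = -37395 < 0, so there is one real root and a complex-conjugate pair. p(-3) = -32 and p(-2) = 45 have opposite signs, so a root lies in (-3, -2); Newton's method refines it to λ ≈ -2.6374. Dividing out (λ - (-2.6374)) leaves approximately λ^2 - 12.6374λ + 41.3292. For λ^2 - 12.6374λ + 41.3292 the discriminant is -5.6141. It is negative, so the remaining roots are the complex-conjugate pair λ ≈ 6.3187 ± 1.1847i. Their product equals the constant term, so |λ|^2 ≈ 41.3292 and |λ| ≈ 6.4288.
Thus the eigenvalues (to 4 decimals) are -2.6374 (modulus 2.6374); 6.3187 ± 1.1847i (modulus 6.4288). The spectral radius is the largest modulus: r(A) ≈ 6.4288. (Cross-check: r(A) ≤ ||A||_2 ≈ 7.7785; equality holds whenever A is normal, though it can also hold for some non-normal A.)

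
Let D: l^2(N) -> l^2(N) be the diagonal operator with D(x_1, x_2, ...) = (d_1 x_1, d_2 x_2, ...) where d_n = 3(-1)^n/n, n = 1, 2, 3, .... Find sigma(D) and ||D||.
sigma(D) = {3(-1)^n/n : n ≥ 1} ∪ {0}; ||D|| = 3

A bounded diagonal operator on l^2 with diagonal entries d_n has spectrum equal to the closure of {d_n : n ≥ 1}: every d_n is an eigenvalue (with eigenvector e_n), so {d_n} ⊂ sigma(D); the spectrum is closed, so its closure is too; and for lambda not in the closure, (D - lambda I) has bounded inverse (the diagonal entries 1/(d_n - lambda) are bounded). For our sequence d_n = 3(-1)^n/n, n = 1, 2, 3, ...:
  - {d_n} = {3(-1)^n/n : n ≥ 1}; the only limit point is 0
  - closure = {3(-1)^n/n : n ≥ 1} ∪ {0}
For the norm: a diagonal operator has ||D|| = sup_n |d_n|. Here |d_n| = 3/n is decreasing, so sup_n |d_n| = |d_1| = 3. So ||D|| = 3.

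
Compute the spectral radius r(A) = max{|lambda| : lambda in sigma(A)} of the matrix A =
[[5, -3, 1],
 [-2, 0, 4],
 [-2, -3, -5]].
r(A) ≈ 6.0651

The eigenvalues of A are the roots of its characteristic polynomial. With M = A (coefficients from the trace, the sum of principal 2x2 minors, and det A):
  p(λ) = det(λ I - M) = λ^3 - 17λ - 120.
No integer candidate from the rational root theorem (±divisors of 120) is a root, so the roots are irrational. The cubic discriminant is Δ = -369148 < 0, so there is one real root and a complex-conjugate pair. p(6) = -6 and p(7) = 104 have opposite signs, so a root lies in (6, 7); Newton's method refines it to λ ≈ 6.0651. Dividing out (λ - (6.0651)) leaves approximately λ^2 + 6.0651λ + 19.7854. For λ^2 + 6.0651λ + 19.7854 the discriminant is -42.3561. It is negative, so the remaining roots are the complex-conjugate pair λ ≈ -3.0325 ± 3.2541i. Their product equals the constant term, so |λ|^2 ≈ 19.7854 and |λ| ≈ 4.4481.
Thus the eigenvalues (to 4 decimals) are 6.0651 (modulus 6.0651); -3.0325 ± 3.2541i (modulus 4.4481). The spectral radius is the largest modulus: r(A) ≈ 6.0651. (Cross-check: r(A) ≤ ||A||_2 ≈ 6.9123; equality holds whenever A is normal, though it can also hold for some non-normal A.)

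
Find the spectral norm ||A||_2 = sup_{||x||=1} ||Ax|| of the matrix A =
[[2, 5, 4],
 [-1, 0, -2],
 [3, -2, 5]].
||A||_2 ≈ 7.8956 (= sqrt(largest eigenvalue of A^T A))

||A||_2 = sigma_max(A) = sqrt(lambda_max(A^T A)). Form the symmetric matrix M = A^T A =
[[14, 4, 25],
 [4, 29, 10],
 [25, 10, 45]].
Its characteristic polynomial (trace, sum of principal 2x2 minors, determinant of M give the coefficients) is
  p(λ) = det(λ I - M) = λ^3 - 88λ^2 + 1600λ - 25.
No integer candidate from the rational root theorem (±divisors of 25) is a root, so the roots are irrational. The cubic discriminant is Δ = 3435835925 > 0, so there are three distinct real roots. p(0) = -25 and p(1) = 1488 have opposite signs, so a root lies in (0, 1); Newton's method refines it to λ ≈ 0.0156. p(25) = 600 and p(26) = -337 have opposite signs, so a root lies in (25, 26); Newton's method refines it to λ ≈ 25.6431. p(62) = -769 and p(63) = 1550 have opposite signs, so a root lies in (62, 63); Newton's method refines it to λ ≈ 62.3412. Check (Vieta): the three roots sum to 88, matching tr M = 88.
So the eigenvalues of A^T A are ≈ 0.0156, 25.6431, 62.3412 (all ≥ 0, as they must be for A^T A). The largest is λ_max ≈ 62.3412, hence ||A||_2 = sqrt(λ_max) ≈ 7.8956.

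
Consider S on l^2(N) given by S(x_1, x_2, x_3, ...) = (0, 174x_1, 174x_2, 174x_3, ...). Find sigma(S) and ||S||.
sigma(S) = closed disk {z in C : |z| ≤ 174}; ||S|| = 174

Note S = 174·U where U is the unit right shift (U x)_k = x_{k-1} (with x_0 := 0); so ||S|| = 174||U|| and sigma(S) = 174·sigma(U). ||S x||^2 = sum_{k≥1} |174x_k|^2 = 30276||x||^2, so ||S|| = 174 and sigma(S) ⊂ {|z| ≤ 174}. For any |lambda| < 174, the equation (S - lambda I) x = 0 forces x_1 = 0, then 174x_k = lambda x_{k+1} ⇒ x = 0, so S has no eigenvalues. But (S - lambda I) is not surjective for |lambda| < 174: solving (S - lambda I) x = e_1 would require x_n proportional to (lambda/174)^(-n), which is not in l^2. So every |lambda| < 174 lies in the residual spectrum. The boundary |lambda| = 174 is in the approximate point spectrum (the spectrum is closed). Hence sigma(S) is the closed disk of radius 174.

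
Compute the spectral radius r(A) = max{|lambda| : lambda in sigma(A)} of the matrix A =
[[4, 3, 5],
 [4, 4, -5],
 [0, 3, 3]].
r(A) ≈ 7.632

The eigenvalues of A are the roots of its characteristic polynomial. With M = A (coefficients from the trace, the sum of principal 2x2 minors, and det A):
  p(λ) = det(λ I - M) = λ^3 - 11λ^2 + 43λ - 132.
No integer candidate from the rational root theorem (±divisors of 132) is a root, so the roots are irrational. The cubic discriminant is Δ = -143667 < 0, so there is one real root and a complex-conjugate pair. p(7) = -27 and p(8) = 20 have opposite signs, so a root lies in (7, 8); Newton's method refines it to λ ≈ 7.632. Dividing out (λ - (7.632)) leaves approximately λ^2 - 3.368λ + 17.2955. For λ^2 - 3.368λ + 17.2955 the discriminant is -57.8389. It is negative, so the remaining roots are the complex-conjugate pair λ ≈ 1.684 ± 3.8026i. Their product equals the constant term, so |λ|^2 ≈ 17.2955 and |λ| ≈ 4.1588.
Thus the eigenvalues (to 4 decimals) are 7.632 (modulus 7.632); 1.684 ± 3.8026i (modulus 4.1588). The spectral radius is the largest modulus: r(A) ≈ 7.632. (Cross-check: r(A) ≤ ||A||_2 ≈ 7.9438; equality holds whenever A is normal, though it can also hold for some non-normal A.)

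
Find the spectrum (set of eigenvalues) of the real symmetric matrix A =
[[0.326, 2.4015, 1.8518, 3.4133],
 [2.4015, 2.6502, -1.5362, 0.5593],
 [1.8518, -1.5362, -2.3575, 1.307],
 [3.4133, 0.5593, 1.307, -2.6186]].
sigma(A) ≈ {-5, -4, 2, 5}

A is real symmetric, so its spectrum consists of real eigenvalues. Expanding the characteristic polynomial of the displayed matrix gives
  det(λ I - A) = p(λ) = λ^4 + (2)λ^3 + (-33)λ^2 + (-49.9978)λ + (200.0116).
Solving p(λ) = 0 yields eigenvalues ≈ -5, -4, 2, 5. (A is shown rounded to 4 decimals, so these recover the underlying integer eigenvalues to within that precision.)
Verification: the trace of A = -2 equals the sum of eigenvalues -2, and det(A) ≈ 200.0116 matches the eigenvalue product 200.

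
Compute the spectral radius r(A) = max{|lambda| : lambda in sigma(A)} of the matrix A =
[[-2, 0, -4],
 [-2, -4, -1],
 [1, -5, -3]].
r(A) ≈ 6.8413

The eigenvalues of A are the roots of its characteristic polynomial. With M = A (coefficients from the trace, the sum of principal 2x2 minors, and det A):
  p(λ) = det(λ I - M) = λ^3 + 9λ^2 + 25λ + 70.
No integer candidate from the rational root theorem (±divisors of 70) is a root, so the roots are irrational. The cubic discriminant is Δ = -64795 < 0, so there is one real root and a complex-conjugate pair. p(-7) = -7 and p(-6) = 28 have opposite signs, so a root lies in (-7, -6); Newton's method refines it to λ ≈ -6.8413. Dividing out (λ - (-6.8413)) leaves approximately λ^2 + 2.1587λ + 10.2319. For λ^2 + 2.1587λ + 10.2319 the discriminant is -36.2678. It is negative, so the remaining roots are the complex-conjugate pair λ ≈ -1.0793 ± 3.0111i. Their product equals the constant term, so |λ|^2 ≈ 10.2319 and |λ| ≈ 3.1987.
Thus the eigenvalues (to 4 decimals) are -6.8413 (modulus 6.8413); -1.0793 ± 3.0111i (modulus 3.1987). The spectral radius is the largest modulus: r(A) ≈ 6.8413. (Cross-check: r(A) ≤ ||A||_2 ≈ 7.405; equality holds whenever A is normal, though it can also hold for some non-normal A.)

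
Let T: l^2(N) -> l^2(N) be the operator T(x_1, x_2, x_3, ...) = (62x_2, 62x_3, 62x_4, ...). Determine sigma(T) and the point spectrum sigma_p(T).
sigma(T) = closed disk {z in C : |z| ≤ 62}; sigma_p(T) = open disk {z in C : |z| < 62}

Note T = 62·V where V is the unit left shift (V x)_k = x_{k+1}; so sigma(T) = 62·sigma(V) and ||T|| = 62||V||. ||T x||^2 = 3844sum_{k≥2} |x_k|^2 ≤ 3844||x||^2, with equality on {x : x_1 = 0}, so ||T|| = 62. For any lambda with |lambda| < 62, set r = lambda/62 (|r| < 1); the vector x = (1, r, r^2, ...) is in l^2 and satisfies T x = 62(r, r^2, ...) = lambda x, so lambda is an eigenvalue. On the boundary |lambda| = 62 the geometric series diverges, so no l^2 eigenvector exists, but these lambda lie in the approximate point spectrum. Hence sigma(T) is the closed disk of radius 62 and sigma_p(T) is the open disk.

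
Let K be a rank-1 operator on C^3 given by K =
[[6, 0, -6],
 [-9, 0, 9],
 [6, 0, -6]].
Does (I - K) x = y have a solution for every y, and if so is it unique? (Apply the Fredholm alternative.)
(I - K) is invertible (det(I - K) = 1 ≠ 0), so for every y in C^3 the equation (I - K) x = y has a unique solution.

K has rank 1, so it is an outer product K = u v^T: every row of K is a multiple of one row vector. Reading off the entries, u = (-2, 3, -2) and v = (-3, 0, 3) (row i of K equals u_i·v^T). A rank-one matrix u v^T satisfies K u = u (v·u) and kills the (2)-dimensional subspace v^⊥, so its characteristic polynomial is lambda^2 (lambda - v·u) with v·u = tr K = 0. Hence the eigenvalues of I - K are 1 (multiplicity 2) and 1 - (0) = 1, so det(I - K) = 1. (Direct check: I - K =
[[-5, 0, 6],
 [9, 1, -9],
 [-6, 0, 7]]
has determinant 1.) The finite-dimensional Fredholm alternative says: either (I - K) is invertible, or ker(I - K) ≠ {0} and then range(I - K) = ker((I - K)^*)^⊥, with dim ker(I - K) = dim ker((I - K)^*). Since det(I - K) ≠ 0, 1 is not an eigenvalue of K and ker(I - K) = {0}, so we are in the first case: for every y there is a unique x = (I - K)^(-1) y. Explicitly, by the Sherman–Morrison formula, (I - u v^T)^(-1) = I + u v^T/(1 - v·u), i.e. (I - K)^(-1) = I + K.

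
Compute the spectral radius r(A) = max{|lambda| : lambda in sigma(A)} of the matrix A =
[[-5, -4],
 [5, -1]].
r(A) = 5

The eigenvalues of A are the roots of its characteristic polynomial. With M = A (coefficients from the trace and determinant):
  p(λ) = det(λ I - M) = λ^2 + 6λ + 25.
For λ^2 + 6λ + 25 the discriminant is -64. It is negative, so the roots are the complex-conjugate pair λ = -3 ± (sqrt(64)/2) i ≈ -3 ± 4i. For a conjugate pair the product of the roots equals the constant term, so |λ|^2 = 25 and |λ| = sqrt(25) = 5.
Thus the eigenvalues (to 4 decimals) are -3 ± 4i (modulus 5). The spectral radius is the largest modulus: r(A) = 5. (Cross-check: r(A) ≤ ||A||_2 ≈ 7.4699; equality holds whenever A is normal, though it can also hold for some non-normal A.)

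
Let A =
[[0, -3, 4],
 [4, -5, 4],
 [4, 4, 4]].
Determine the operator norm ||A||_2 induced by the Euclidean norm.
||A||_2 ≈ 8.976 (= sqrt(largest eigenvalue of A^T A))

||A||_2 = sigma_max(A) = sqrt(lambda_max(A^T A)). Form the symmetric matrix M = A^T A =
[[32, -4, 32],
 [-4, 50, -16],
 [32, -16, 48]].
Its characteristic polynomial (trace, sum of principal 2x2 minors, determinant of M give the coefficients) is
  p(λ) = det(λ I - M) = λ^3 - 130λ^2 + 4240λ - 20736.
No integer candidate from the rational root theorem (±divisors of 20736) is a root, so the roots are irrational. The cubic discriminant is Δ = 10818167808 > 0, so there are three distinct real roots. p(5) = -2661 and p(6) = 240 have opposite signs, so a root lies in (5, 6); Newton's method refines it to λ ≈ 5.9142. p(43) = 721 and p(44) = -672 have opposite signs, so a root lies in (43, 44); Newton's method refines it to λ ≈ 43.5175. p(80) = -1536 and p(81) = 1215 have opposite signs, so a root lies in (80, 81); Newton's method refines it to λ ≈ 80.5683. Check (Vieta): the three roots sum to 130, matching tr M = 130.
So the eigenvalues of A^T A are ≈ 5.9142, 43.5175, 80.5683 (all ≥ 0, as they must be for A^T A). The largest is λ_max ≈ 80.5683, hence ||A||_2 = sqrt(λ_max) ≈ 8.976.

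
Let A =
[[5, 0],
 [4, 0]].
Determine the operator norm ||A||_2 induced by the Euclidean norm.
||A||_2 = sqrt(41) ≈ 6.4031 (= sqrt(largest eigenvalue of A^T A))

||A||_2 = sigma_max(A) = sqrt(lambda_max(A^T A)). Form the symmetric matrix M = A^T A =
[[41, 0],
 [0, 0]].
Its characteristic polynomial (trace, determinant of M give the coefficients) is
  p(λ) = det(λ I - M) = λ^2 - 41λ.
For λ^2 - 41λ the discriminant is 1681. It is a perfect square (41^2), so the roots are rational: λ = (41 ± 41)/2 = 41, 0.
So the eigenvalues of A^T A are ≈ 0, 41 (all ≥ 0, as they must be for A^T A). The largest is λ_max = 41, hence ||A||_2 = sqrt(λ_max) = sqrt(41) ≈ 6.4031.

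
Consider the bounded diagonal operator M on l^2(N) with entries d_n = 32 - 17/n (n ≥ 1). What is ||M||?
||M|| = 32

For a diagonal operator on l^2 with entries d_n, ||M|| = sup_n |d_n|. Here d_1 = 15, d_2 = 47/2, ..., and d_n = 32 - 17/n increases monotonically toward 32. All terms lie in [15, 32), so |d_n| = d_n and the supremum is the limit 32, which is not attained by any individual d_n. Hence ||M|| = 32.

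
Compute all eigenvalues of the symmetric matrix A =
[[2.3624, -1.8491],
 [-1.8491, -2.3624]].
sigma(A) ≈ {-3, 3}

A is real symmetric, so its spectrum consists of real eigenvalues. Expanding the characteristic polynomial of the displayed matrix gives
  det(λ I - A) = p(λ) = λ^2 + (0)λ + (-9).
Solving p(λ) = 0 yields eigenvalues ≈ -3, 3. (A is shown rounded to 4 decimals, so these recover the underlying integer eigenvalues to within that precision.)
Verification: the trace of A = 0 equals the sum of eigenvalues 0, and det(A) ≈ -9.0001 matches the eigenvalue product -9.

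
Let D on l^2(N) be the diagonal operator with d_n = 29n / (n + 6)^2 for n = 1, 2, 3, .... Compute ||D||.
||D|| = 29/24 (attained at n = 6)

For D diagonal, ||D|| = sup_n |d_n|. Treat f(x) = 29x / (x + 6)^2 for real x > 0. By the quotient rule, f'(x) = 29(6 - x)/(x + 6)^3, which is positive for x < 6 and negative for x > 6. So f has a unique maximum at x = 6, and since 6 is a positive integer, the supremum over n ≥ 1 is attained at n = 6: d_6 = 29·6/(6 + 6)^2 = 29·6/144 = 29/24. Hence ||D|| = 29/24.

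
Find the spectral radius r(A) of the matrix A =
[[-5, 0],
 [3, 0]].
r(A) = 5

The eigenvalues of A are the roots of its characteristic polynomial. With M = A (coefficients from the trace and determinant):
  p(λ) = det(λ I - M) = λ^2 + 5λ.
For λ^2 + 5λ the discriminant is 25. It is a perfect square (5^2), so the roots are rational: λ = (-5 ± 5)/2 = 0, -5.
Thus the eigenvalues (to 4 decimals) are 0 (modulus 0); -5 (modulus 5). The spectral radius is the largest modulus: r(A) = 5. (Cross-check: r(A) ≤ ||A||_2 ≈ 5.831; equality holds whenever A is normal, though it can also hold for some non-normal A.)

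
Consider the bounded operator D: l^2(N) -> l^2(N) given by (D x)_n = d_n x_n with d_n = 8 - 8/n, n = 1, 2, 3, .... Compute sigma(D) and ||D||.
sigma(D) = {8 - 8/n : n ≥ 1} ∪ {8}; ||D|| = 8

A bounded diagonal operator on l^2 with diagonal entries d_n has spectrum equal to the closure of {d_n : n ≥ 1}: every d_n is an eigenvalue (with eigenvector e_n), so {d_n} ⊂ sigma(D); the spectrum is closed, so its closure is too; and for lambda not in the closure, (D - lambda I) has bounded inverse (the diagonal entries 1/(d_n - lambda) are bounded). For our sequence d_n = 8 - 8/n, n = 1, 2, 3, ...:
  - {d_n} = {8 - 8/n : n ≥ 1}; the only limit point is 8
  - closure = {8 - 8/n : n ≥ 1} ∪ {8}
For the norm: a diagonal operator has ||D|| = sup_n |d_n|. Here d_n = 8 - 8/n increases monotonically from d_1 = 0 toward 8, with all terms in [0, 8); so sup_n |d_n| = 8 (the supremum is the limit, not attained). So ||D|| = 8.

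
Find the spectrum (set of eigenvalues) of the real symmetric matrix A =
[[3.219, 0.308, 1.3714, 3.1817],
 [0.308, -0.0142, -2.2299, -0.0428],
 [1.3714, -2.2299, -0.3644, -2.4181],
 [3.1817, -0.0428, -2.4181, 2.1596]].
sigma(A) ≈ {-4, 0, 3, 6}

A is real symmetric, so its spectrum consists of real eigenvalues. Expanding the characteristic polynomial of the displayed matrix gives
  det(λ I - A) = p(λ) = λ^4 + (-5)λ^3 + (-18)λ^2 + (71.9973)λ + (0.0012).
Solving p(λ) = 0 yields eigenvalues ≈ -4, 0, 3, 6. (A is shown rounded to 4 decimals, so these recover the underlying integer eigenvalues to within that precision.)
Verification: the trace of A = 5 equals the sum of eigenvalues 5, and det(A) ≈ 0.0012 matches the eigenvalue product 0.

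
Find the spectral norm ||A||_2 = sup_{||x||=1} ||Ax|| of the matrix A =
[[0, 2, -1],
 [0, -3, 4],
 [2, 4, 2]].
||A||_2 ≈ 5.7659 (= sqrt(largest eigenvalue of A^T A))

||A||_2 = sigma_max(A) = sqrt(lambda_max(A^T A)). Form the symmetric matrix M = A^T A =
[[4, 8, 4],
 [8, 29, -6],
 [4, -6, 21]].
Its characteristic polynomial (trace, sum of principal 2x2 minors, determinant of M give the coefficients) is
  p(λ) = det(λ I - M) = λ^3 - 54λ^2 + 693λ - 100.
No integer candidate from the rational root theorem (±divisors of 100) is a root, so the roots are irrational. The cubic discriminant is Δ = 73259856 > 0, so there are three distinct real roots. p(0) = -100 and p(1) = 540 have opposite signs, so a root lies in (0, 1); Newton's method refines it to λ ≈ 0.146. p(20) = 160 and p(21) = -100 have opposite signs, so a root lies in (20, 21); Newton's method refines it to λ ≈ 20.6084. p(33) = -100 and p(34) = 342 have opposite signs, so a root lies in (33, 34); Newton's method refines it to λ ≈ 33.2456. Check (Vieta): the three roots sum to 54, matching tr M = 54.
So the eigenvalues of A^T A are ≈ 0.146, 20.6084, 33.2456 (all ≥ 0, as they must be for A^T A). The largest is λ_max ≈ 33.2456, hence ||A||_2 = sqrt(λ_max) ≈ 5.7659.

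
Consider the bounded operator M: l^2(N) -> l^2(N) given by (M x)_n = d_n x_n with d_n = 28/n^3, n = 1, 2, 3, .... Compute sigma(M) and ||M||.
sigma(M) = {28/n^3 : n ≥ 1} ∪ {0}; ||M|| = 28

A bounded diagonal operator on l^2 with diagonal entries d_n has spectrum equal to the closure of {d_n : n ≥ 1}: every d_n is an eigenvalue (with eigenvector e_n), so {d_n} ⊂ sigma(M); the spectrum is closed, so its closure is too; and for lambda not in the closure, (M - lambda I) has bounded inverse (the diagonal entries 1/(d_n - lambda) are bounded). For our sequence d_n = 28/n^3, n = 1, 2, 3, ...:
  - {d_n} = {28/n^3 : n ≥ 1}; the only limit point is 0
  - closure = {28/n^3 : n ≥ 1} ∪ {0}
For the norm: a diagonal operator has ||M|| = sup_n |d_n|. Here d_n = 28/n^3 is positive and decreasing, so sup_n |d_n| = d_1 = 28. So ||M|| = 28.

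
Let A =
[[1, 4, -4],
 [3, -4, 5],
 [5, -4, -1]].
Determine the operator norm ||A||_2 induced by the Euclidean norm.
||A||_2 ≈ 9.4374 (= sqrt(largest eigenvalue of A^T A))

||A||_2 = sigma_max(A) = sqrt(lambda_max(A^T A)). Form the symmetric matrix M = A^T A =
[[35, -28, 6],
 [-28, 48, -32],
 [6, -32, 42]].
Its characteristic polynomial (trace, sum of principal 2x2 minors, determinant of M give the coefficients) is
  p(λ) = det(λ I - M) = λ^3 - 125λ^2 + 3322λ - 10816.
No integer candidate from the rational root theorem (±divisors of 10816) is a root, so the roots are irrational. The cubic discriminant is Δ = 18975967396 > 0, so there are three distinct real roots. p(3) = -1948 and p(4) = 536 have opposite signs, so a root lies in (3, 4); Newton's method refines it to λ ≈ 3.7762. p(32) = 256 and p(33) = -1378 have opposite signs, so a root lies in (32, 33); Newton's method refines it to λ ≈ 32.1589. p(89) = -314 and p(90) = 4664 have opposite signs, so a root lies in (89, 90); Newton's method refines it to λ ≈ 89.0648. Check (Vieta): the three roots sum to 125, matching tr M = 125.
So the eigenvalues of A^T A are ≈ 3.7762, 32.1589, 89.0648 (all ≥ 0, as they must be for A^T A). The largest is λ_max ≈ 89.0648, hence ||A||_2 = sqrt(λ_max) ≈ 9.4374.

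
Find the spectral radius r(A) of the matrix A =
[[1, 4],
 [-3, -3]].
r(A) = 3

The eigenvalues of A are the roots of its characteristic polynomial. With M = A (coefficients from the trace and determinant):
  p(λ) = det(λ I - M) = λ^2 + 2λ + 9.
For λ^2 + 2λ + 9 the discriminant is -32. It is negative, so the roots are the complex-conjugate pair λ = -1 ± (sqrt(32)/2) i ≈ -1 ± 2.8284i. For a conjugate pair the product of the roots equals the constant term, so |λ|^2 = 9 and |λ| = sqrt(9) = 3.
Thus the eigenvalues (to 4 decimals) are -1 ± 2.8284i (modulus 3). The spectral radius is the largest modulus: r(A) = 3. (Cross-check: r(A) ≤ ||A||_2 ≈ 5.7016; equality holds whenever A is normal, though it can also hold for some non-normal A.)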